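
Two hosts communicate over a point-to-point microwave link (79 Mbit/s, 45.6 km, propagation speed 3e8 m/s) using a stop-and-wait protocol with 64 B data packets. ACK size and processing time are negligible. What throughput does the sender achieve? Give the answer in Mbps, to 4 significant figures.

t_tx = L/R = 512/79000000 = 6.48101e-06 s.
t_prop = 45600/300000000 = 0.000152 s; RTT = 0.000304 s.
Cycle = t_tx + RTT = 0.000310481 s.
Throughput = L / cycle = 512 / 0.000310481 = 1.649 Mbps.

1.649 Mbps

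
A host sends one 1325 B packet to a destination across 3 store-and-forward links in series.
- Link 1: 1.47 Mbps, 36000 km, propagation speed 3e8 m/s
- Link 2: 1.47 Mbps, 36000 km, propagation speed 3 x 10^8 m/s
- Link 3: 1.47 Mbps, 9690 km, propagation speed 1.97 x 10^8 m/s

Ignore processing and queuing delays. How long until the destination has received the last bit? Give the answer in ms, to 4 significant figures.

310.8 ms

L = 1325 × 8 = 10600 bits.
Transmission delay per hop = L/R = 10600/1470000 = 7.21088 ms; 3 hops → 21.6327 ms.
Propagation delays (d/s per hop): 120, 120, 49.1878 ms; sum = 289.188 ms.
End-to-end = 310.8 ms.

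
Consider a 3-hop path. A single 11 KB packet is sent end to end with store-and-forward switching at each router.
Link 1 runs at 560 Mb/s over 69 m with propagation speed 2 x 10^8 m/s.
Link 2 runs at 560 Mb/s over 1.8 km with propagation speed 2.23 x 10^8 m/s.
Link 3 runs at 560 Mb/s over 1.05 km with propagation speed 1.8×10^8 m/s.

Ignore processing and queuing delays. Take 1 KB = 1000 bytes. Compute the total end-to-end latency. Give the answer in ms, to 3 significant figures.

0.486 ms

L = 88000 bits.
Transmission delay per hop = L/R = 88000/560000000 = 0.157143 ms; 3 hops → 0.471429 ms.
Propagation delays (d/s per hop): 0.000345, 0.00807175, 0.00583333 ms; sum = 0.0142501 ms.
End-to-end = 0.486 ms.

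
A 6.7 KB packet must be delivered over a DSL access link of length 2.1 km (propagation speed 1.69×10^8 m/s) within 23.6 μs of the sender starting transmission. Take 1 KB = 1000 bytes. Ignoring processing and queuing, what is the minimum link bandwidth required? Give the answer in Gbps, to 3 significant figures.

4.80 Gbps

L = 53600 bits.
Propagation delay = 2100 / 169000000 = 12.426 μs.
Transmission budget = 23.6 − 12.426 = 11.174 μs.
R ≥ L / t_tx = 53600 bits / 1.1174e-05 s = 4.80 Gbps.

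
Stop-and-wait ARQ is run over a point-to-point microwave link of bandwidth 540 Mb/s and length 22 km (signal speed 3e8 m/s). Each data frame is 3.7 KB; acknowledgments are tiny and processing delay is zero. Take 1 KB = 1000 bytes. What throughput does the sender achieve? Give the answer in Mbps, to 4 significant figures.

t_tx = L/R = 29600/540000000 = 5.48148e-05 s.
t_prop = 22000/300000000 = 7.33333e-05 s; RTT = 0.000146667 s.
Cycle = t_tx + RTT = 0.000201481 s.
Throughput = L / cycle = 29600 / 0.000201481 = 146.9 Mbps.

146.9 Mbps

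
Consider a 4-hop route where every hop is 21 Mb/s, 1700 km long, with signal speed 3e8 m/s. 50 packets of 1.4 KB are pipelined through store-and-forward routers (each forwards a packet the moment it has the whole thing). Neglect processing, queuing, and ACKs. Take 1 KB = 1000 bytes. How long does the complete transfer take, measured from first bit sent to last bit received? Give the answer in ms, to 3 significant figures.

Per-hop transmission t_tx = L/R = 11200/21000000 = 0.533333 ms.
Per-hop propagation t_prop = 1700000/300000000 = 5.66667 ms.
Pipeline fill: first packet needs 4·t_tx to clear all hops; remaining 49 packets each add one t_tx.
Total = (4+50-1)·t_tx + 4·t_prop = 53·0.533333 + 4·5.66667 = 50.9 ms.

50.9 ms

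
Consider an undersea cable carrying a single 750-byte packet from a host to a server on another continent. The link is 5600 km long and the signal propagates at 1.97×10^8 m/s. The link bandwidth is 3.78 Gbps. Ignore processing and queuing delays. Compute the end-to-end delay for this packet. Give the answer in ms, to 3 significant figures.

L = 750 × 8 = 6000 bits.
Transmission delay = L/R = 6000 / 3780000000 = 0.0015873 ms.
Propagation delay = d/s = 5600000 m / 197000000 m/s = 28.4264 ms.
Total = 28.4 ms.

28.4 ms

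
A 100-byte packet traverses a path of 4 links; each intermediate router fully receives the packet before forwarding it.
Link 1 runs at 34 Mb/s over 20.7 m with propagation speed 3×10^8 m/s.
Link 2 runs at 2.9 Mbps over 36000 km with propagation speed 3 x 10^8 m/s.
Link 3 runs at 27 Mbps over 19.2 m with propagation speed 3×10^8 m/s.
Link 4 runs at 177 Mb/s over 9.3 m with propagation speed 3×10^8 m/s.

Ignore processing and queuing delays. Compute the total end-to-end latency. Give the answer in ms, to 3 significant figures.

120 ms

L = 100 × 8 = 800 bits.
Transmission delays (L/R per hop): 0.0235294, 0.275862, 0.0296296, 0.00451977 ms; sum = 0.333541 ms.
Propagation delays (d/s per hop): 6.9e-05, 120, 6.4e-05, 3.1e-05 ms; sum = 120 ms.
End-to-end = 120 ms.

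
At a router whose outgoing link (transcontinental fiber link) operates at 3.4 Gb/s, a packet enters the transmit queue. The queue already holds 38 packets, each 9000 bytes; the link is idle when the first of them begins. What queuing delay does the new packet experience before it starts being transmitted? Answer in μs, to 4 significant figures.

804.7 μs

Each queued packet: L/R = 72000/3400000000 = 21.1765 μs.
38 queued → 804.706 μs.
Queuing delay = 804.7 μs.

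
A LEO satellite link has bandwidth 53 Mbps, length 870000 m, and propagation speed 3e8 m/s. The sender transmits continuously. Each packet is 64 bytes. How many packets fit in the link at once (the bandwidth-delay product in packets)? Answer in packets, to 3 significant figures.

300 packets

Propagation delay = 870000 / 300000000 = 0.0029 s.
BDP = R × t_prop = 53000000 × 0.0029 = 153700 bits.
In packets of 512 bits: 300 packets.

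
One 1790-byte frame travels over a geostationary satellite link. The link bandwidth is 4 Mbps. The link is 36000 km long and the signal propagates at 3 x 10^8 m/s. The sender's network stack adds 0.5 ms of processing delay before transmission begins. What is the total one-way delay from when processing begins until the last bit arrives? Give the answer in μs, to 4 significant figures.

124100 μs

L = 1790 × 8 = 14320 bits.
Transmission delay = L/R = 14320 / 4000000 = 3580 μs.
Propagation delay = d/s = 36000000 m / 300000000 m/s = 120000 μs.
Plus processing delay 0.5 ms = 500 μs.
Total = 124100 μs.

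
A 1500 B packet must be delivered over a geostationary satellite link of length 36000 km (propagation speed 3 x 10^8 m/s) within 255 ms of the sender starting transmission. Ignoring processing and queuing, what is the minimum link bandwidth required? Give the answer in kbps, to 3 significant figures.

L = 12000 bits.
Propagation delay = 36000000 / 300000000 = 120 ms.
Transmission budget = 255 − 120 = 135 ms.
R ≥ L / t_tx = 12000 bits / 0.135 s = 88.9 kbps.

88.9 kbps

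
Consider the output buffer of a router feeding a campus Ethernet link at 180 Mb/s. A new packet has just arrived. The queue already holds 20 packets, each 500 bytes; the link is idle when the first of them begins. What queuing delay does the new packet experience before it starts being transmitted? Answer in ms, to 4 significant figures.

Each queued packet: L/R = 4000/180000000 = 0.0222222 ms.
20 queued → 0.444444 ms.
Queuing delay = 0.4444 ms.

0.4444 ms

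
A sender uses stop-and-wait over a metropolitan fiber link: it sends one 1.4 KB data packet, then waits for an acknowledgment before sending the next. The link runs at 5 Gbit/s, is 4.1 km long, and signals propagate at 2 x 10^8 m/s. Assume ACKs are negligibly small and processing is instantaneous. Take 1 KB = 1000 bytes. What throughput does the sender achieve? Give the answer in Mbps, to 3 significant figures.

259 Mbps

t_tx = L/R = 11200/5000000000 = 2.24e-06 s.
t_prop = 4100/200000000 = 2.05e-05 s; RTT = 4.1e-05 s.
Cycle = t_tx + RTT = 4.324e-05 s.
Throughput = L / cycle = 11200 / 4.324e-05 = 259 Mbps.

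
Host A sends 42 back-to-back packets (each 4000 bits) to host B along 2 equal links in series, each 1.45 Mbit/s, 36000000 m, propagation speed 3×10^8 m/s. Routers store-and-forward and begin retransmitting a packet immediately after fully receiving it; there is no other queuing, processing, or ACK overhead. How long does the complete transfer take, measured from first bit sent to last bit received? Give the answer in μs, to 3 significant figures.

Per-hop transmission t_tx = L/R = 4000/1450000 = 2758.62 μs.
Per-hop propagation t_prop = 36000000/300000000 = 120000 μs.
Pipeline fill: first packet needs 2·t_tx to clear all hops; remaining 41 packets each add one t_tx.
Total = (2+42-1)·t_tx + 2·t_prop = 43·2758.62 + 2·120000 = 359000 μs.

359000 μs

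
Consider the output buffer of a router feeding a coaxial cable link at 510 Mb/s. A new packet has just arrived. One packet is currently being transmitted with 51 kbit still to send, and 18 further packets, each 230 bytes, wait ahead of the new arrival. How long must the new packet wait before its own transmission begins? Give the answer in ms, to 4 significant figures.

Each queued packet: L/R = 1840/510000000 = 0.00360784 ms.
18 queued → 0.0649412 ms.
Plus remaining 51000 bits of current packet: 0.1 ms.
Queuing delay = 0.1649 ms.

0.1649 ms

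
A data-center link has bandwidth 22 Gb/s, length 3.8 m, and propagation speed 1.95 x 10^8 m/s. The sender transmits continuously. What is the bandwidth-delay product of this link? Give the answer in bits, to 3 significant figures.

429 bits

Propagation delay = 3.8 / 195000000 = 1.94872e-08 s.
BDP = R × t_prop = 22000000000 × 1.94872e-08 = 428.718 bits.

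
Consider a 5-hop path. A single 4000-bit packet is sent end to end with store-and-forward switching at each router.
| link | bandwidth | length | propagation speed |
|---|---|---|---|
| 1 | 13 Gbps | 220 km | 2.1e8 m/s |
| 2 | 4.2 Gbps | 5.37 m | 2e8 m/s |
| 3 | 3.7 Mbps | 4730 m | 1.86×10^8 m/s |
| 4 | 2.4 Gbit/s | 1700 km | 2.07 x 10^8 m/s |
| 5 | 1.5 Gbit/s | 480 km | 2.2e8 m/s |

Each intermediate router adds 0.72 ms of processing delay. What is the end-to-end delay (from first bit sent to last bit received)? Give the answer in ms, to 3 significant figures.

15.4 ms

Transmission delays (L/R per hop): 0.000307692, 0.000952381, 1.08108, 0.00166667, 0.00266667 ms; sum = 1.08667 ms.
Propagation delays (d/s per hop): 1.04762, 2.685e-05, 0.0254301, 8.21256, 2.18182 ms; sum = 11.4675 ms.
Processing at 4 router(s): 4 × 0.72 ms = 2.88 ms.
End-to-end = 15.4 ms.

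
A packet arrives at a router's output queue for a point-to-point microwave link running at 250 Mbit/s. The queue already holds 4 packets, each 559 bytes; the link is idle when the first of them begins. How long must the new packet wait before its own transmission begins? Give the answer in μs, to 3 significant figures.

Each queued packet: L/R = 4472/250000000 = 17.888 μs.
4 queued → 71.552 μs.
Queuing delay = 71.6 μs.

71.6 μs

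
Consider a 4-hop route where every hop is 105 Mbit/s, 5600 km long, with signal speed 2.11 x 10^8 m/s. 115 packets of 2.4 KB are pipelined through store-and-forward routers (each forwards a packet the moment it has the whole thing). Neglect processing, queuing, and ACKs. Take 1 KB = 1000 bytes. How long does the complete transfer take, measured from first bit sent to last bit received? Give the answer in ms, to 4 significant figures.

127.7 ms

Per-hop transmission t_tx = L/R = 19200/105000000 = 0.182857 ms.
Per-hop propagation t_prop = 5600000/211000000 = 26.5403 ms.
Pipeline fill: first packet needs 4·t_tx to clear all hops; remaining 114 packets each add one t_tx.
Total = (4+115-1)·t_tx + 4·t_prop = 118·0.182857 + 4·26.5403 = 127.7 ms.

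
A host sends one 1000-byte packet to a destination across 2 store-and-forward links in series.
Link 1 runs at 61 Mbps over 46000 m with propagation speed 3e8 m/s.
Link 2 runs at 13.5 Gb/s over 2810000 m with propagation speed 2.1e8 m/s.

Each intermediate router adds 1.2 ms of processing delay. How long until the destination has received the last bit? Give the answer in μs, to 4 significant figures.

L = 1000 × 8 = 8000 bits.
Transmission delays (L/R per hop): 131.148, 0.592593 μs; sum = 131.74 μs.
Propagation delays (d/s per hop): 153.333, 13381 μs; sum = 13534.3 μs.
Processing at 1 router(s): 1 × 1.2 ms = 1200 μs.
End-to-end = 14870 μs.

14870 μs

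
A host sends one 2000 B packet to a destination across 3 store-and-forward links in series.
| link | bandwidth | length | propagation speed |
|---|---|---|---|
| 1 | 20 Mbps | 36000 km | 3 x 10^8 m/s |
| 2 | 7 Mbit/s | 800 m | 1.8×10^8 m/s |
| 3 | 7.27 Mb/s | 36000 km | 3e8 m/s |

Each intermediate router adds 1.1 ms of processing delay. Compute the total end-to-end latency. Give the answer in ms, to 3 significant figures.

247 ms

L = 2000 × 8 = 16000 bits.
Transmission delays (L/R per hop): 0.8, 2.28571, 2.20083 ms; sum = 5.28654 ms.
Propagation delays (d/s per hop): 120, 0.00444444, 120 ms; sum = 240.004 ms.
Processing at 2 router(s): 2 × 1.1 ms = 2.2 ms.
End-to-end = 247 ms.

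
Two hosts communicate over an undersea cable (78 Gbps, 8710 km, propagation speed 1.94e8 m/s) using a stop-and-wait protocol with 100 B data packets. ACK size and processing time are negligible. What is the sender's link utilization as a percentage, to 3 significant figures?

0.0000114 %

t_tx = L/R = 800/78000000000 = 1.02564e-08 s.
t_prop = 8710000/194000000 = 0.0448969 s; RTT = 0.0897938 s.
Cycle = t_tx + RTT = 0.0897938 s.
Utilization = t_tx / cycle = 1.02564e-08/0.0897938 = 0.0000114 %.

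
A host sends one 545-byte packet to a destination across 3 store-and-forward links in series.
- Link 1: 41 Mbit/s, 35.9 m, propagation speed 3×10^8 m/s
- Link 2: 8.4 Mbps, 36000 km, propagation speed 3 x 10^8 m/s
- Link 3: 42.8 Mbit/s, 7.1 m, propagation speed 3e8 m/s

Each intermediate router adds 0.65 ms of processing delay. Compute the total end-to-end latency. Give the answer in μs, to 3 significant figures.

122000 μs

L = 545 × 8 = 4360 bits.
Transmission delays (L/R per hop): 106.341, 519.048, 101.869 μs; sum = 727.258 μs.
Propagation delays (d/s per hop): 0.119667, 120000, 0.0236667 μs; sum = 120000 μs.
Processing at 2 router(s): 2 × 0.65 ms = 1300 μs.
End-to-end = 122000 μs.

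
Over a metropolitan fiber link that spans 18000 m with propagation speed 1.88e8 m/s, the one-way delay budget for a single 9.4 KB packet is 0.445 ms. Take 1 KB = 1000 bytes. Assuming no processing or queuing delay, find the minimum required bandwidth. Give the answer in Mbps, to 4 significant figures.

L = 75200 bits.
Propagation delay = 18000 / 188000000 = 0.0957447 ms.
Transmission budget = 0.445 − 0.0957447 = 0.349255 ms.
R ≥ L / t_tx = 75200 bits / 0.000349255 s = 215.3 Mbps.

215.3 Mbps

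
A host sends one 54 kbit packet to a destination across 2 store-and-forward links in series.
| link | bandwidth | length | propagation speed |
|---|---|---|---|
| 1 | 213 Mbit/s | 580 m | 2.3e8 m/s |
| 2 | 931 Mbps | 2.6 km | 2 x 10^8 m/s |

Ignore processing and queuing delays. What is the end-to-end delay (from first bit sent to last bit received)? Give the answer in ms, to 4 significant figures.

0.3270 ms

L = 54000 bits.
Transmission delays (L/R per hop): 0.253521, 0.0580021 ms; sum = 0.311523 ms.
Propagation delays (d/s per hop): 0.00252174, 0.013 ms; sum = 0.0155217 ms.
End-to-end = 0.3270 ms.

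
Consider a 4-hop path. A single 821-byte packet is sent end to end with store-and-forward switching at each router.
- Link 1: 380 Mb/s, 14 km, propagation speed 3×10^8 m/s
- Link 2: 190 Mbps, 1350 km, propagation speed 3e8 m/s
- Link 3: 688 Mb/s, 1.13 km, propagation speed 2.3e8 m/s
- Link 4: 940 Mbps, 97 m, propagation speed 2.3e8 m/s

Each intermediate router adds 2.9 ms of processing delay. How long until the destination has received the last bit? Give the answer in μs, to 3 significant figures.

13300 μs

L = 821 × 8 = 6568 bits.
Transmission delays (L/R per hop): 17.2842, 34.5684, 9.54651, 6.98723 μs; sum = 68.3864 μs.
Propagation delays (d/s per hop): 46.6667, 4500, 4.91304, 0.421739 μs; sum = 4552 μs.
Processing at 3 router(s): 3 × 2.9 ms = 8700 μs.
End-to-end = 13300 μs.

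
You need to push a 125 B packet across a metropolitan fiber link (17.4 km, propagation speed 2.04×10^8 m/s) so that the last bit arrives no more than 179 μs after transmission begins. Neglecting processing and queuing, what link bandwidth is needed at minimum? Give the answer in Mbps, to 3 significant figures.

L = 1000 bits.
Propagation delay = 17400 / 204000000 = 85.2941 μs.
Transmission budget = 179 − 85.2941 = 93.7059 μs.
R ≥ L / t_tx = 1000 bits / 9.37059e-05 s = 10.7 Mbps.

10.7 Mbps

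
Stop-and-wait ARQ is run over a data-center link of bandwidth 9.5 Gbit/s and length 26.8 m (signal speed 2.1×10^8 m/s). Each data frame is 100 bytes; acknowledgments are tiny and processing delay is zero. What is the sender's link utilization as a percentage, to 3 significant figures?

24.8 %

t_tx = L/R = 800/9500000000 = 8.42105e-08 s.
t_prop = 26.8/210000000 = 1.27619e-07 s; RTT = 2.55238e-07 s.
Cycle = t_tx + RTT = 3.39449e-07 s.
Utilization = t_tx / cycle = 8.42105e-08/3.39449e-07 = 24.8 %.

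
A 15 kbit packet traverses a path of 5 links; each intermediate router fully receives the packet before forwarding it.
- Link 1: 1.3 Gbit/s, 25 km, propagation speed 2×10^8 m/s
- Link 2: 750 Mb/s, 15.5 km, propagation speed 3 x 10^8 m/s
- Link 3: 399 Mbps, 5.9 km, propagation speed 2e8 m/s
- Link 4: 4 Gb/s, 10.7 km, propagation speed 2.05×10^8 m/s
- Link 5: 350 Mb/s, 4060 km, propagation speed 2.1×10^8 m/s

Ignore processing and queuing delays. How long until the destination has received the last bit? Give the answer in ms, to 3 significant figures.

19.7 ms

L = 15000 bits.
Transmission delays (L/R per hop): 0.0115385, 0.02, 0.037594, 0.00375, 0.0428571 ms; sum = 0.11574 ms.
Propagation delays (d/s per hop): 0.125, 0.0516667, 0.0295, 0.0521951, 19.3333 ms; sum = 19.5917 ms.
End-to-end = 19.7 ms.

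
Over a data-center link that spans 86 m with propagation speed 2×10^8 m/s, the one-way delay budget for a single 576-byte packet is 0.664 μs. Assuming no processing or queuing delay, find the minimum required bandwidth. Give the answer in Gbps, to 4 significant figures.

19.69 Gbps

L = 4608 bits.
Propagation delay = 86 / 200000000 = 0.43 μs.
Transmission budget = 0.664 − 0.43 = 0.234 μs.
R ≥ L / t_tx = 4608 bits / 2.34e-07 s = 19.69 Gbps.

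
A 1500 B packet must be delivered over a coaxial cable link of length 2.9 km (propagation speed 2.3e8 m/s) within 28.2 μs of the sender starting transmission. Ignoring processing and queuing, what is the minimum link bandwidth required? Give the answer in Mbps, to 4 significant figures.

L = 12000 bits.
Propagation delay = 2900 / 2.3e+08 = 12.6087 μs.
Transmission budget = 28.2 − 12.6087 = 15.5913 μs.
R ≥ L / t_tx = 12000 bits / 1.55913e-05 s = 769.7 Mbps.

769.7 Mbps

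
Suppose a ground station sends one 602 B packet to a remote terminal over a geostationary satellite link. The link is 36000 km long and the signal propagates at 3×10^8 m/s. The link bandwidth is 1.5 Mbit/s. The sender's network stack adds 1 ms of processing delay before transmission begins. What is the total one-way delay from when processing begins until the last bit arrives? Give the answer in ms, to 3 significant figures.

124 ms

L = 602 × 8 = 4816 bits.
Transmission delay = L/R = 4816 / 1500000 = 3.21067 ms.
Propagation delay = d/s = 36000000 m / 300000000 m/s = 120 ms.
Plus processing delay 1 ms = 1 ms.
Total = 124 ms.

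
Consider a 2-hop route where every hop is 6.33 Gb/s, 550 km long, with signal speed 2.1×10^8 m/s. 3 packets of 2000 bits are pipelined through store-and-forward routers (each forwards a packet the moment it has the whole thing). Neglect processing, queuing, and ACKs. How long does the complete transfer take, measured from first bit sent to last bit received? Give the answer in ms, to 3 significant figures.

5.24 ms

Per-hop transmission t_tx = L/R = 2000/6330000000 = 0.000315956 ms.
Per-hop propagation t_prop = 550000/210000000 = 2.61905 ms.
Pipeline fill: first packet needs 2·t_tx to clear all hops; remaining 2 packets each add one t_tx.
Total = (2+3-1)·t_tx + 2·t_prop = 4·0.000315956 + 2·2.61905 = 5.24 ms.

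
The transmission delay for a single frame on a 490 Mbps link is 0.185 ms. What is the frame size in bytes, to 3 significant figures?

11300 bytes

L = R × t_tx = 490000000 b/s × 0.000185 s = 90650 bits.
In bytes: 90650 / 8 = 11300 bytes.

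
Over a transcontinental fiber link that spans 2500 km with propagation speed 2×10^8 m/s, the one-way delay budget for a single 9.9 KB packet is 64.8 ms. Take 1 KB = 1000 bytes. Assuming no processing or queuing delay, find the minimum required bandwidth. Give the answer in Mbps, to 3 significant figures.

L = 79200 bits.
Propagation delay = 2500000 / 200000000 = 12.5 ms.
Transmission budget = 64.8 − 12.5 = 52.3 ms.
R ≥ L / t_tx = 79200 bits / 0.0523 s = 1.51 Mbps.

1.51 Mbps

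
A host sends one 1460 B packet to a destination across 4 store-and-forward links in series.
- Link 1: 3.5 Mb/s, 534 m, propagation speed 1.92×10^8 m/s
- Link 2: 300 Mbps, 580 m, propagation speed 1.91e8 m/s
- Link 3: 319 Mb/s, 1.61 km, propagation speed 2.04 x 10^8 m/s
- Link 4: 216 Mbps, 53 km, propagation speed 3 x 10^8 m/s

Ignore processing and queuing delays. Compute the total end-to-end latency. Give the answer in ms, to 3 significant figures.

L = 1460 × 8 = 11680 bits.
Transmission delays (L/R per hop): 3.33714, 0.0389333, 0.0366144, 0.0540741 ms; sum = 3.46676 ms.
Propagation delays (d/s per hop): 0.00278125, 0.00303665, 0.00789216, 0.176667 ms; sum = 0.190377 ms.
End-to-end = 3.66 ms.

3.66 ms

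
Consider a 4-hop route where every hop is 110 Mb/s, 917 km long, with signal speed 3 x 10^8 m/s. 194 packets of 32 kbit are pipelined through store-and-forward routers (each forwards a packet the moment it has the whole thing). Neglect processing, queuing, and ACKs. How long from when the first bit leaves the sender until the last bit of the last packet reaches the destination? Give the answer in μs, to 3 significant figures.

Per-hop transmission t_tx = L/R = 32000/110000000 = 290.909 μs.
Per-hop propagation t_prop = 917000/300000000 = 3056.67 μs.
Pipeline fill: first packet needs 4·t_tx to clear all hops; remaining 193 packets each add one t_tx.
Total = (4+194-1)·t_tx + 4·t_prop = 197·290.909 + 4·3056.67 = 69500 μs.

69500 μs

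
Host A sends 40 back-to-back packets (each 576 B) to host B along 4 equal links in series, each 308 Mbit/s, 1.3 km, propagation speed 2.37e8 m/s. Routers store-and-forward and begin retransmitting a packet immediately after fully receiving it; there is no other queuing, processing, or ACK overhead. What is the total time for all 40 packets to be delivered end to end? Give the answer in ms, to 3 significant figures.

0.665 ms

Per-hop transmission t_tx = L/R = 4608/308000000 = 0.014961 ms.
Per-hop propagation t_prop = 1300/237000000 = 0.00548523 ms.
Pipeline fill: first packet needs 4·t_tx to clear all hops; remaining 39 packets each add one t_tx.
Total = (4+40-1)·t_tx + 4·t_prop = 43·0.014961 + 4·0.00548523 = 0.665 ms.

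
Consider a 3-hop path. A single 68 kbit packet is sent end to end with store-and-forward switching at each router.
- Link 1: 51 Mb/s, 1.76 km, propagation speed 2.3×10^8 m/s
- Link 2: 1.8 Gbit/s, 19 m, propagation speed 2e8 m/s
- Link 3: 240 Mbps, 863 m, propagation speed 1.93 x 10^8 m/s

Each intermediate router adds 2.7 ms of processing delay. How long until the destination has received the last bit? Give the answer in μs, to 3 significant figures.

7070 μs

L = 68000 bits.
Transmission delays (L/R per hop): 1333.33, 37.7778, 283.333 μs; sum = 1654.44 μs.
Propagation delays (d/s per hop): 7.65217, 0.095, 4.4715 μs; sum = 12.2187 μs.
Processing at 2 router(s): 2 × 2.7 ms = 5400 μs.
End-to-end = 7070 μs.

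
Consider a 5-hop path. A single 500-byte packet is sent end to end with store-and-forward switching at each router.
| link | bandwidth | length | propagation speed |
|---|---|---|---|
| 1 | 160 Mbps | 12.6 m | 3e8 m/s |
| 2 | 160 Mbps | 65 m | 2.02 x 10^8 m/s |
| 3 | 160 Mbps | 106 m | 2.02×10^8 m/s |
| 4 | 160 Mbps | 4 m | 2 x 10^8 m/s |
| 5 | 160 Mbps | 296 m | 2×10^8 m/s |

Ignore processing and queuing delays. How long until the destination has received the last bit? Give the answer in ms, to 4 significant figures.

L = 500 × 8 = 4000 bits.
Transmission delay per hop = L/R = 4000/160000000 = 0.025 ms; 5 hops → 0.125 ms.
Propagation delays (d/s per hop): 4.2e-05, 0.000321782, 0.000524752, 2e-05, 0.00148 ms; sum = 0.00238853 ms.
End-to-end = 0.1274 ms.

0.1274 ms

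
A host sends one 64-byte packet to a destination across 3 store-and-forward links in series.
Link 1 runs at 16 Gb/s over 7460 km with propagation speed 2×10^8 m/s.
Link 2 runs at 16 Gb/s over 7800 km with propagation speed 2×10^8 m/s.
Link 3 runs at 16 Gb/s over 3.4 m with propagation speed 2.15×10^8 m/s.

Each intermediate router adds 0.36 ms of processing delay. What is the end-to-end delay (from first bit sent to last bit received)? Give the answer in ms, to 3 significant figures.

L = 64 × 8 = 512 bits.
Transmission delay per hop = L/R = 512/16000000000 = 3.2e-05 ms; 3 hops → 9.6e-05 ms.
Propagation delays (d/s per hop): 37.3, 39, 1.5814e-05 ms; sum = 76.3 ms.
Processing at 2 router(s): 2 × 0.36 ms = 0.72 ms.
End-to-end = 77.0 ms.

77.0 ms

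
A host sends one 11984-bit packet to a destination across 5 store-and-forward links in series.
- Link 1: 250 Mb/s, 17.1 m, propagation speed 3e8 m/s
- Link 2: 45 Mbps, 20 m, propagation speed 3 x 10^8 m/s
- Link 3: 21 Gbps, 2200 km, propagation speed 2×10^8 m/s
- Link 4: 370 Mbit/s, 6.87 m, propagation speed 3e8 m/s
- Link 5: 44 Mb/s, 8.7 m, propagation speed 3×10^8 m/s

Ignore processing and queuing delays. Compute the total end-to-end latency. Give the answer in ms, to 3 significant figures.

11.6 ms

Transmission delays (L/R per hop): 0.047936, 0.266311, 0.000570667, 0.0323892, 0.272364 ms; sum = 0.619571 ms.
Propagation delays (d/s per hop): 5.7e-05, 6.66667e-05, 11, 2.29e-05, 2.9e-05 ms; sum = 11.0002 ms.
End-to-end = 11.6 ms.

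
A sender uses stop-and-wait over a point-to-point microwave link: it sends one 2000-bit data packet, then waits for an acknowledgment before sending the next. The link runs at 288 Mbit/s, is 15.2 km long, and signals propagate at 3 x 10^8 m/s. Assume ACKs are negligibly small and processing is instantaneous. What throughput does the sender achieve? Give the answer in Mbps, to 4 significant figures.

18.47 Mbps

t_tx = L/R = 2000/288000000 = 6.94444e-06 s.
t_prop = 15200/300000000 = 5.06667e-05 s; RTT = 0.000101333 s.
Cycle = t_tx + RTT = 0.000108278 s.
Throughput = L / cycle = 2000 / 0.000108278 = 18.47 Mbps.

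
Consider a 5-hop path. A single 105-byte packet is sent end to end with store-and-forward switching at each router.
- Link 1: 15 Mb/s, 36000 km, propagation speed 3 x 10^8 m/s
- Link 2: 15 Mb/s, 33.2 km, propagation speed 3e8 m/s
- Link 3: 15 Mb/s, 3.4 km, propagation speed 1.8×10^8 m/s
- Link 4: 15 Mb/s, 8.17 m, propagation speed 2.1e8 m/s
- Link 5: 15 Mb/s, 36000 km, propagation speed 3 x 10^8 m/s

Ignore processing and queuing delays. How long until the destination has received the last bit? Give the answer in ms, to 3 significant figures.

240 ms

L = 105 × 8 = 840 bits.
Transmission delay per hop = L/R = 840/15000000 = 0.056 ms; 5 hops → 0.28 ms.
Propagation delays (d/s per hop): 120, 0.110667, 0.0188889, 3.89048e-05, 120 ms; sum = 240.13 ms.
End-to-end = 240 ms.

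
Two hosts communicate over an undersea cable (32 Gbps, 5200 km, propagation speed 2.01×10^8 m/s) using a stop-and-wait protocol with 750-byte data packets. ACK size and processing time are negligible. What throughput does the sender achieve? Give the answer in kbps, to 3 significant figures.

116 kbps

t_tx = L/R = 6000/32000000000 = 1.875e-07 s.
t_prop = 5200000/2.01e+08 = 0.0258706 s; RTT = 0.0517413 s.
Cycle = t_tx + RTT = 0.0517415 s.
Throughput = L / cycle = 6000 / 0.0517415 = 116 kbps.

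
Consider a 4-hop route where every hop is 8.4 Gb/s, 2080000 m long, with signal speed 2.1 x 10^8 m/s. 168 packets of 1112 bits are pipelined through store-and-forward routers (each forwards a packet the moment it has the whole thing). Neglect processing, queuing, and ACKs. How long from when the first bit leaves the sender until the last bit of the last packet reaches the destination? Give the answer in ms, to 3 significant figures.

Per-hop transmission t_tx = L/R = 1112/8400000000 = 0.000132381 ms.
Per-hop propagation t_prop = 2080000/210000000 = 9.90476 ms.
Pipeline fill: first packet needs 4·t_tx to clear all hops; remaining 167 packets each add one t_tx.
Total = (4+168-1)·t_tx + 4·t_prop = 171·0.000132381 + 4·9.90476 = 39.6 ms.

39.6 ms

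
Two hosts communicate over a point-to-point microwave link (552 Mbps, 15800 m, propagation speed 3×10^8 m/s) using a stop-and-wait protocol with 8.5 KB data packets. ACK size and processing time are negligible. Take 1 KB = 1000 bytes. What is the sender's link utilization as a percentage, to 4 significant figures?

53.91 %

t_tx = L/R = 68000/552000000 = 0.000123188 s.
t_prop = 15800/300000000 = 5.26667e-05 s; RTT = 0.000105333 s.
Cycle = t_tx + RTT = 0.000228522 s.
Utilization = t_tx / cycle = 0.000123188/0.000228522 = 53.91 %.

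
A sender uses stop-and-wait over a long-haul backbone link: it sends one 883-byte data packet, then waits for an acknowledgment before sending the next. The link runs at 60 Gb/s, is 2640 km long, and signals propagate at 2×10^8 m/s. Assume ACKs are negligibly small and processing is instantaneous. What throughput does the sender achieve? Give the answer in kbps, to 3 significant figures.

268 kbps

t_tx = L/R = 7064/60000000000 = 1.17733e-07 s.
t_prop = 2640000/200000000 = 0.0132 s; RTT = 0.0264 s.
Cycle = t_tx + RTT = 0.0264001 s.
Throughput = L / cycle = 7064 / 0.0264001 = 268 kbps.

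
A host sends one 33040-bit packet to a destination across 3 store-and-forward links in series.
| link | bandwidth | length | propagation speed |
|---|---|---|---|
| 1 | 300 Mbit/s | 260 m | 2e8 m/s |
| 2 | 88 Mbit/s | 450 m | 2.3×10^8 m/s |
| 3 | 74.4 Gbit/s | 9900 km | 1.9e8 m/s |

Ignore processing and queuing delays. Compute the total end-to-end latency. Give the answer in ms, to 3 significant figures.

52.6 ms

Transmission delays (L/R per hop): 0.110133, 0.375455, 0.000444086 ms; sum = 0.486032 ms.
Propagation delays (d/s per hop): 0.0013, 0.00195652, 52.1053 ms; sum = 52.1085 ms.
End-to-end = 52.6 ms.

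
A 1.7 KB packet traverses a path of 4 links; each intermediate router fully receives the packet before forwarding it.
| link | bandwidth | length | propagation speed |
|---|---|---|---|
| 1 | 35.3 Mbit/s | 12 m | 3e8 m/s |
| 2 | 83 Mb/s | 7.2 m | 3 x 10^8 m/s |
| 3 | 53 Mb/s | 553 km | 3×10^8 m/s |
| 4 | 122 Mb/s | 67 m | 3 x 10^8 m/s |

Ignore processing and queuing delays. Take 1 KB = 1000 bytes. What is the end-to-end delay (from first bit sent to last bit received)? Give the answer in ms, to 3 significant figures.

L = 13600 bits.
Transmission delays (L/R per hop): 0.385269, 0.163855, 0.256604, 0.111475 ms; sum = 0.917204 ms.
Propagation delays (d/s per hop): 4e-05, 2.4e-05, 1.84333, 0.000223333 ms; sum = 1.84362 ms.
End-to-end = 2.76 ms.

2.76 ms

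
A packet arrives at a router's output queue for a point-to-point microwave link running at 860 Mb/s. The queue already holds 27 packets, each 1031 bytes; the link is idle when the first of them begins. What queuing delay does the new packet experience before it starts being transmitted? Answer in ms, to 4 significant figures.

Each queued packet: L/R = 8248/860000000 = 0.0095907 ms.
27 queued → 0.258949 ms.
Queuing delay = 0.2589 ms.

0.2589 ms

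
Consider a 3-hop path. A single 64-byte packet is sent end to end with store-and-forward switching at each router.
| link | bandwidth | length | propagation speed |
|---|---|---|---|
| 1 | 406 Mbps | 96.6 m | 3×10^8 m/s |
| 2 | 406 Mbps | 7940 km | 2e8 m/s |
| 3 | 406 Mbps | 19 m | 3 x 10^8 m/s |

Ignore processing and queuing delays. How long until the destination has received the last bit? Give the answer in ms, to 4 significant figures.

39.70 ms

L = 64 × 8 = 512 bits.
Transmission delay per hop = L/R = 512/406000000 = 0.00126108 ms; 3 hops → 0.00378325 ms.
Propagation delays (d/s per hop): 0.000322, 39.7, 6.33333e-05 ms; sum = 39.7004 ms.
End-to-end = 39.70 ms.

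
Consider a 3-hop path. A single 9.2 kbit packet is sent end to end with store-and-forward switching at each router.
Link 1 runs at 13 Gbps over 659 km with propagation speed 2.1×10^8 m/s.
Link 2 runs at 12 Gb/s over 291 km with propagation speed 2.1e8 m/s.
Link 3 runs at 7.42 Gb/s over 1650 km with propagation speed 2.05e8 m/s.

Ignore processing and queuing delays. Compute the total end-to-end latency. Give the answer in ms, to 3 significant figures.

12.6 ms

L = 9200 bits.
Transmission delays (L/R per hop): 0.000707692, 0.000766667, 0.00123989 ms; sum = 0.00271425 ms.
Propagation delays (d/s per hop): 3.1381, 1.38571, 8.04878 ms; sum = 12.5726 ms.
End-to-end = 12.6 ms.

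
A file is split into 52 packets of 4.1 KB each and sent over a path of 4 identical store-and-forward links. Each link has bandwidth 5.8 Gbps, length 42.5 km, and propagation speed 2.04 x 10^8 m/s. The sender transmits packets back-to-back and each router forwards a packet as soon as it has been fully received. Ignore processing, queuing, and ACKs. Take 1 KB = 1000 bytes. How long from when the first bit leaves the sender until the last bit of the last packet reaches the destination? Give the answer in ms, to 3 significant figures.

Per-hop transmission t_tx = L/R = 32800/5800000000 = 0.00565517 ms.
Per-hop propagation t_prop = 42500/204000000 = 0.208333 ms.
Pipeline fill: first packet needs 4·t_tx to clear all hops; remaining 51 packets each add one t_tx.
Total = (4+52-1)·t_tx + 4·t_prop = 55·0.00565517 + 4·0.208333 = 1.14 ms.

1.14 ms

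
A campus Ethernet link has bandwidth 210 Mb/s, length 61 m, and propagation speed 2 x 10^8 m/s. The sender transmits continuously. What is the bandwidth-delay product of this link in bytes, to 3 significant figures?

8.01 bytes

Propagation delay = 61 / 200000000 = 3.05e-07 s.
BDP = R × t_prop = 210000000 × 3.05e-07 = 64.05 bits.
In bytes: 64.05/8 = 8.01 bytes.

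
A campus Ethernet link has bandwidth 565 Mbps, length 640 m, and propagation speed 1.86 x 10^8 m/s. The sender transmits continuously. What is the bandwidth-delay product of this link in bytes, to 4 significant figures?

243.0 bytes

Propagation delay = 640 / 186000000 = 3.44086e-06 s.
BDP = R × t_prop = 565000000 × 3.44086e-06 = 1944.09 bits.
In bytes: 1944.09/8 = 243.0 bytes.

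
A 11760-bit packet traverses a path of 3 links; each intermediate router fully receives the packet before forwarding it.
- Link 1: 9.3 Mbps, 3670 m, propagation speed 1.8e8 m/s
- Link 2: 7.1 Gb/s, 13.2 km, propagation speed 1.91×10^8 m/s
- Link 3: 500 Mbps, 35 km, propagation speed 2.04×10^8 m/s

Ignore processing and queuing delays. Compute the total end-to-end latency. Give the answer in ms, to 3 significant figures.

1.55 ms

Transmission delays (L/R per hop): 1.26452, 0.00165634, 0.02352 ms; sum = 1.28969 ms.
Propagation delays (d/s per hop): 0.0203889, 0.0691099, 0.171569 ms; sum = 0.261067 ms.
End-to-end = 1.55 ms.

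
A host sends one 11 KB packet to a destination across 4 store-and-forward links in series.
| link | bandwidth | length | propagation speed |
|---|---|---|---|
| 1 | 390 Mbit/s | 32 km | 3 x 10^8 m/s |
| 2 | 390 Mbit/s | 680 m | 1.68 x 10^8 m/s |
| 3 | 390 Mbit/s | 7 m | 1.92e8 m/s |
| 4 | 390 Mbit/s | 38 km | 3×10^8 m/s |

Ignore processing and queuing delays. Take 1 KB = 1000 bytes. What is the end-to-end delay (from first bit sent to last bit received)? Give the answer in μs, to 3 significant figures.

L = 88000 bits.
Transmission delay per hop = L/R = 88000/390000000 = 225.641 μs; 4 hops → 902.564 μs.
Propagation delays (d/s per hop): 106.667, 4.04762, 0.0364583, 126.667 μs; sum = 237.417 μs.
End-to-end = 1140 μs.

1140 μs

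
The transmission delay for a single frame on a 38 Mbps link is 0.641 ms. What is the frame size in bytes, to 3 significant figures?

3040 bytes

L = R × t_tx = 38000000 b/s × 0.000641 s = 24358 bits.
In bytes: 24358 / 8 = 3040 bytes.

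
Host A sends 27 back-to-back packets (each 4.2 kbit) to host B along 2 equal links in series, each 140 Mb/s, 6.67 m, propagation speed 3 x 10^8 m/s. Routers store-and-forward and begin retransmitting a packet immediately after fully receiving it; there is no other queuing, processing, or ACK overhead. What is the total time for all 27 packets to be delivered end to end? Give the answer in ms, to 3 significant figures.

Per-hop transmission t_tx = L/R = 4200/140000000 = 0.03 ms.
Per-hop propagation t_prop = 6.67/300000000 = 2.22333e-05 ms.
Pipeline fill: first packet needs 2·t_tx to clear all hops; remaining 26 packets each add one t_tx.
Total = (2+27-1)·t_tx + 2·t_prop = 28·0.03 + 2·2.22333e-05 = 0.840 ms.

0.840 ms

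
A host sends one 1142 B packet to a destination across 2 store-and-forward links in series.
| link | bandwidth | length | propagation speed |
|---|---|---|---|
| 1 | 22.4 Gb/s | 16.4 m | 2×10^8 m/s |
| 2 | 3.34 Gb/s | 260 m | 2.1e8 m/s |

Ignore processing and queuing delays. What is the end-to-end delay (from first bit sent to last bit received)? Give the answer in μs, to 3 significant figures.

4.46 μs

L = 1142 × 8 = 9136 bits.
Transmission delays (L/R per hop): 0.407857, 2.73533 μs; sum = 3.14319 μs.
Propagation delays (d/s per hop): 0.082, 1.2381 μs; sum = 1.3201 μs.
End-to-end = 4.46 μs.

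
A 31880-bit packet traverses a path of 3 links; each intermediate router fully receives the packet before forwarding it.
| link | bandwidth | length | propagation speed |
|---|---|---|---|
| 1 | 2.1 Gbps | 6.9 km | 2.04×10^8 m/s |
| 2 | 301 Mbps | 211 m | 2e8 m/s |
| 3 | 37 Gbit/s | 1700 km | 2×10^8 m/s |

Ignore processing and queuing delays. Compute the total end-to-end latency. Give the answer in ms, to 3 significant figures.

Transmission delays (L/R per hop): 0.015181, 0.105914, 0.000861622 ms; sum = 0.121956 ms.
Propagation delays (d/s per hop): 0.0338235, 0.001055, 8.5 ms; sum = 8.53488 ms.
End-to-end = 8.66 ms.

8.66 ms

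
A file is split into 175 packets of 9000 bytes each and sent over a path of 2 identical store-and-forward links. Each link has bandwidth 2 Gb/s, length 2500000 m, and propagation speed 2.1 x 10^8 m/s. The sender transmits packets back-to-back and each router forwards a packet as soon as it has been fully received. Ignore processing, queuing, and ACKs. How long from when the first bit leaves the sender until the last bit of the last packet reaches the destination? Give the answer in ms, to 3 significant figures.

Per-hop transmission t_tx = L/R = 72000/2000000000 = 0.036 ms.
Per-hop propagation t_prop = 2500000/210000000 = 11.9048 ms.
Pipeline fill: first packet needs 2·t_tx to clear all hops; remaining 174 packets each add one t_tx.
Total = (2+175-1)·t_tx + 2·t_prop = 176·0.036 + 2·11.9048 = 30.1 ms.

30.1 ms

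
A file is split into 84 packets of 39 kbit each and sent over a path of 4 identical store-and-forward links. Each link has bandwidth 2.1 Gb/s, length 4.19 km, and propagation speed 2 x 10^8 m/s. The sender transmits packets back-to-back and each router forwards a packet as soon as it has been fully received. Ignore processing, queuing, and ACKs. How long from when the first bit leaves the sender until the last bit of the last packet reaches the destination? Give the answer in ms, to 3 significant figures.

Per-hop transmission t_tx = L/R = 39000/2100000000 = 0.0185714 ms.
Per-hop propagation t_prop = 4190/200000000 = 0.02095 ms.
Pipeline fill: first packet needs 4·t_tx to clear all hops; remaining 83 packets each add one t_tx.
Total = (4+84-1)·t_tx + 4·t_prop = 87·0.0185714 + 4·0.02095 = 1.70 ms.

1.70 ms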